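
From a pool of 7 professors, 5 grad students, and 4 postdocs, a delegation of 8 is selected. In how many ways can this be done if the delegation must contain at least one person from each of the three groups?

12201

Total 8-person selections from all 16: C(16,8) = 12870.
Subtract selections that omit an entire group: no professors → C(9,8) = 9; no grad students → C(11,8) = 165; no postdocs → C(12,8) = 495.
Add back selections omitting two groups (i.e. drawn from a single group): C(7,8) + C(5,8) + C(4,8) = 0.
By inclusion–exclusion: 12870 − 669 + 0 = 12201.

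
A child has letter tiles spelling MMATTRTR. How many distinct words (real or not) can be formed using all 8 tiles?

1680

The 8 letters of MMATTRTR have repeats: M appearing twice, R appearing twice, and T appearing 3 times.
Dividing 8! = 40320 by 3!·2!·2! = 24 for the repeated letters gives 1680.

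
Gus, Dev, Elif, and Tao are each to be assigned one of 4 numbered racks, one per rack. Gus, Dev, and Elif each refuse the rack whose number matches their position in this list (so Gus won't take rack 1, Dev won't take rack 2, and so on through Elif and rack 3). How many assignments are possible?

11

Let Aᵢ (for i ∈ {1, 2, 3}) be the placements that put person i in their forbidden rack. Any j of these fix j positions, leaving (4−j)! ways to fill the rest, and there are C(3,j) ways to pick which j.
By inclusion–exclusion, the number of valid placements is Σ_{j=0}^{3} (−1)^j C(3,j)·(4−j)!.
Computing: 24 − 18 + 6 − 1 = 11.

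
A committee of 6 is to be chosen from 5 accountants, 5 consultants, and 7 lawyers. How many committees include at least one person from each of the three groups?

10325

With no constraint there are C(17,6) = 12376 possible selections.
Selections missing a whole group: no accountants → C(12,6) = 924; no consultants → C(12,6) = 924; no lawyers → C(10,6) = 210.
Add back selections omitting two groups (i.e. drawn from a single group): C(5,6) + C(5,6) + C(7,6) = 7.
By inclusion–exclusion: 12376 − 2058 + 7 = 10325.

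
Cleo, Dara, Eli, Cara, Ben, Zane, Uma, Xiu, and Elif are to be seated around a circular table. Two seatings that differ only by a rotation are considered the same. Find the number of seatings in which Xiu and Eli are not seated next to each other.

All circular seatings of 9 people number (8)! = 40320.
Seatings with Xiu beside Eli: treat them as a block with 2 internal orders, giving 2 × (7)! = 10080.
Subtracting, 40320 − 10080 = 30240.

30240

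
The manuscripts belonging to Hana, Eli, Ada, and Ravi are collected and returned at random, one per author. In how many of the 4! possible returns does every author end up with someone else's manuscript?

9

Let Aᵢ be the assignments in which author i gets their own manuscript. We want the size of the complement of A₁∪…∪A_4.
By inclusion–exclusion this is Σ_{j=0}^{4} (−1)^j C(4,j)·(4−j)!.
Computing: 24 − 24 + 12 − 4 + 1 = 9.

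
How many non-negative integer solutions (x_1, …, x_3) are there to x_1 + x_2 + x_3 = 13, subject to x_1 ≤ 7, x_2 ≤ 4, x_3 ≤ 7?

20

Without the upper bounds there are C(15,2) = 105 ways to split 13 among 3 variables.
Subtract solutions that violate a single cap (substitute x_i' = x_i − (cap_i+1)): x_1 ≥ 8 gives C(7,2) = 21; x_2 ≥ 5 gives C(10,2) = 45; x_3 ≥ 8 gives C(7,2) = 21. Together 87.
Add back pairs where two caps are both exceeded: 1 + 0 + 1 = 2.
By inclusion–exclusion the count is 105 − 87 + 2 = 20.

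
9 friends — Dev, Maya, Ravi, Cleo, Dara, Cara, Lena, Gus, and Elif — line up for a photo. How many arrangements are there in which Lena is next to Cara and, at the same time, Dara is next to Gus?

Treat {Lena,Cara} as one block (2 orders) and {Dara,Gus} as another (2 orders).
That leaves 7 units to arrange: 2 × 2 × 7! = 4 × 5040 = 20160.

20160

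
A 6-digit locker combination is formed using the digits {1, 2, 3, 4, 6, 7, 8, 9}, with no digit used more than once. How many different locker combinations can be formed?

Choose and order 6 of the 8 symbols: the first digit has 8 options, the next 7, and so on down to 3.
8 × 7 × 6 × 5 × 4 × 3 = 20160.

20160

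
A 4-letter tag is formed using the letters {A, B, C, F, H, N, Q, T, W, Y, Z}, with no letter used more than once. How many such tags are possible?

7920

With no repetition, fill the 4 letters in order: 11 choices, then 10, down to 8.
That product is 11 × 10 × 9 × 8 = 7920.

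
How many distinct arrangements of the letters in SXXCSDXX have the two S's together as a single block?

210

Treat the 2 copies of S as a single block. The multiset to arrange is then {SS, C, D, X, X, X, X}, 7 items in all.
That gives (7)!/(4!) = 210 arrangements.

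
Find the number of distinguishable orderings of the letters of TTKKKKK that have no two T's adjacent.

Total arrangements of TTKKKKK: 7!/(5!·2!) = 21.
If the two T's are adjacent, glue them into one block, leaving 6 items to arrange: (6)!/(5!) = 6 ways.
Subtracting, 21 − 6 = 15 arrangements keep the T's apart.

15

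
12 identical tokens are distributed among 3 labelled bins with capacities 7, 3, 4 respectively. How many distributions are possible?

6

Without the upper bounds there are C(14,2) = 91 ways to split 12 among 3 bins.
Subtract solutions that violate a single cap (substitute x_i' = x_i − (cap_i+1)): x_1 ≥ 8 gives C(6,2) = 15; x_2 ≥ 4 gives C(10,2) = 45; x_3 ≥ 5 gives C(9,2) = 36. Together 96.
Add back pairs where two caps are both exceeded: 1 + 0 + 10 = 11.
By inclusion–exclusion the count is 91 − 96 + 11 = 6.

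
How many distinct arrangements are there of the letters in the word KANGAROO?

10080

Letter multiplicities in KANGAROO: A×2, G×1, K×1, N×1, O×2, R×1.
So there are 8! / (2!·2!) = 10080 distinguishable arrangements.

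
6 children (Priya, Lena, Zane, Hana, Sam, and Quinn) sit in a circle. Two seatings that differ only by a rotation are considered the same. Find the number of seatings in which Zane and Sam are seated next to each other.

48

Glue Zane and Sam into a block (2 internal orders). Seating 5 units around a circle gives (4)! arrangements.
So 2 × (4)! = 2 × 24 = 48.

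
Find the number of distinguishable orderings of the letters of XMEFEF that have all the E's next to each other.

Treat the 2 copies of E as a single block. The multiset to arrange is then {EE, F, F, M, X}, 5 items in all.
That gives (5)!/(2!) = 60 arrangements.

60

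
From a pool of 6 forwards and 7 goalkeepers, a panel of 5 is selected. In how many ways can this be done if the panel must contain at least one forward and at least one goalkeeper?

1260

With no constraint there are C(13,5) = 1287 possible selections.
Subtract selections that omit an entire group: no forwards → C(7,5) = 21; no goalkeepers → C(6,5) = 6.
Both groups omitted at once is impossible, so 1287 − 27 = 1260.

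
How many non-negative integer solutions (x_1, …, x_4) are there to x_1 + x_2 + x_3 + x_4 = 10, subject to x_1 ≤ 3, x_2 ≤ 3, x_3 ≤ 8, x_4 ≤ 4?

76

Without the upper bounds there are C(13,3) = 286 ways to split 10 among 4 variables.
Subtract solutions that violate a single cap (substitute x_i' = x_i − (cap_i+1)): x_1 ≥ 4 gives C(9,3) = 84; x_2 ≥ 4 gives C(9,3) = 84; x_3 ≥ 9 gives C(4,3) = 4; x_4 ≥ 5 gives C(8,3) = 56. Together 228.
Add back pairs where two caps are both exceeded: 10 + 0 + 4 + 0 + 4 + 0 = 18.
By inclusion–exclusion the count is 286 − 228 + 18 = 76.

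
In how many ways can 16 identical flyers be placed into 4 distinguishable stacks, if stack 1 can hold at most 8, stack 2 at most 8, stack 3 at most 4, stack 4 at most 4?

Ignoring the caps, the number of non-negative solutions to x_1+…+x_4 = 16 is C(19,3) = 969.
Subtract solutions that violate a single cap (substitute x_i' = x_i − (cap_i+1)): x_1 ≥ 9 gives C(10,3) = 120; x_2 ≥ 9 gives C(10,3) = 120; x_3 ≥ 5 gives C(14,3) = 364; x_4 ≥ 5 gives C(14,3) = 364. Together 968.
Add back pairs where two caps are both exceeded: 0 + 10 + 10 + 10 + 10 + 84 = 124.
By inclusion–exclusion the count is 969 − 968 + 124 = 125.

125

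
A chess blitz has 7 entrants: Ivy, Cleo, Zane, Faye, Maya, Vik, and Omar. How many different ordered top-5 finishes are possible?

2520

There are 7 choices for 1st place, 6 for 2nd, and so on down to 3 for position 5.
That gives 7 × 6 × 5 × 4 × 3 = 2520.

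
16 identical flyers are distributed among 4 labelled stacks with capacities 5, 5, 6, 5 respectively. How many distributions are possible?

56

By stars and bars, unrestricted non-negative solutions to x_1+…+x_4 = 16 number C(16+3,3) = 969.
Subtract solutions that violate a single cap (substitute x_i' = x_i − (cap_i+1)): x_1 ≥ 6 gives C(13,3) = 286; x_2 ≥ 6 gives C(13,3) = 286; x_3 ≥ 7 gives C(12,3) = 220; x_4 ≥ 6 gives C(13,3) = 286. Together 1078.
Add back pairs where two caps are both exceeded: 35 + 20 + 35 + 20 + 35 + 20 = 165.
By inclusion–exclusion the count is 969 − 1078 + 165 = 56.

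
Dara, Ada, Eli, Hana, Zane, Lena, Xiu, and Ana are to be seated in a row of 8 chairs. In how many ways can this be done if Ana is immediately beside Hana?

10080

Place the 6 others and the Ana-Hana pair as 7 objects in a line; the pair has 2 internal arrangements.
So the count is 2·(7)! = 10080.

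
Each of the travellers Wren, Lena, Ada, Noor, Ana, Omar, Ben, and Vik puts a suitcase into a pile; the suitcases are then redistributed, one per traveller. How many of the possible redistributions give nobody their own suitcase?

14833

Let Aᵢ be the assignments in which traveller i gets their own suitcase. We want the size of the complement of A₁∪…∪A_8.
By inclusion–exclusion this is Σ_{j=0}^{8} (−1)^j C(8,j)·(8−j)!.
Computing: 40320 − 40320 + 20160 − 6720 + 1680 − 336 + 56 − 8 + 1 = 14833.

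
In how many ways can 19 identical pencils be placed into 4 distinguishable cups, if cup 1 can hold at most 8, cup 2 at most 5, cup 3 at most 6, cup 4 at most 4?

By stars and bars, unrestricted non-negative solutions to x_1+…+x_4 = 19 number C(19+3,3) = 1540.
Subtract solutions that violate a single cap (substitute x_i' = x_i − (cap_i+1)): x_1 ≥ 9 gives C(13,3) = 286; x_2 ≥ 6 gives C(16,3) = 560; x_3 ≥ 7 gives C(15,3) = 455; x_4 ≥ 5 gives C(17,3) = 680. Together 1981.
Add back pairs where two caps are both exceeded: 35 + 20 + 56 + 84 + 165 + 120 = 480.
Subtract triples: 0 + 0 + 0 + 4 = 4.
By inclusion–exclusion the count is 1540 − 1981 + 480 − 4 = 35.

35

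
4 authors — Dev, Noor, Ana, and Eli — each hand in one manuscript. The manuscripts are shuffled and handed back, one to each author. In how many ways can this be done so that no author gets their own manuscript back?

Let Aᵢ be the assignments in which author i gets their own manuscript. We want the size of the complement of A₁∪…∪A_4.
By inclusion–exclusion this is Σ_{j=0}^{4} (−1)^j C(4,j)·(4−j)!.
Computing: 24 − 24 + 12 − 4 + 1 = 9.

9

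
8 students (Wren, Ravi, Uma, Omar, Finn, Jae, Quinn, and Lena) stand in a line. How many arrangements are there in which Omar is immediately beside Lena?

Place the 6 others and the Omar-Lena pair as 7 objects in a line; the pair has 2 internal arrangements.
That gives 2 × 7! = 2 × 5040 = 10080.

10080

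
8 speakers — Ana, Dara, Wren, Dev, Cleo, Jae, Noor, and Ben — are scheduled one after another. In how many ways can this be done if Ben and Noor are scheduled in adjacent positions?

10080

Glue Ben and Noor into one block (2 internal orders), leaving 7 units to arrange in a row.
That gives 2 × 7! = 2 × 5040 = 10080.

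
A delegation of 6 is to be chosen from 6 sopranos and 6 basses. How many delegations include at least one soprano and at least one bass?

Total 6-person selections from all 12: C(12,6) = 924.
Subtract selections that omit an entire group: no sopranos → C(6,6) = 1; no basses → C(6,6) = 1.
Both groups omitted at once is impossible, so 924 − 2 = 922.

922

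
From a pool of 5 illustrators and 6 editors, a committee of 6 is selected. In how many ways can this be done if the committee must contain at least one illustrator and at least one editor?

461

With no constraint there are C(11,6) = 462 possible selections.
Subtract selections that omit an entire group: no illustrators → C(6,6) = 1; no editors → C(5,6) = 0.
Both groups omitted at once is impossible, so 462 − 1 = 461.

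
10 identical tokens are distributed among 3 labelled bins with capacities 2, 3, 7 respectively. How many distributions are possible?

By stars and bars, unrestricted non-negative solutions to x_1+…+x_3 = 10 number C(10+2,2) = 66.
Subtract solutions that violate a single cap (substitute x_i' = x_i − (cap_i+1)): x_1 ≥ 3 gives C(9,2) = 36; x_2 ≥ 4 gives C(8,2) = 28; x_3 ≥ 8 gives C(4,2) = 6. Together 70.
Add back pairs where two caps are both exceeded: 10 + 0 + 0 = 10.
By inclusion–exclusion the count is 66 − 70 + 10 = 6.

6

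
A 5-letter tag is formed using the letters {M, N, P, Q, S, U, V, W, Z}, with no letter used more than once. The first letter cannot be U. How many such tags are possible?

The first letter has 9−1 = 8 choices (anything except U).
The remaining 4 letters are filled from the other 8 symbols without repetition: 8 × 7 × 6 × 5 = 1680.
Total: 8 × 1680 = 13440.

13440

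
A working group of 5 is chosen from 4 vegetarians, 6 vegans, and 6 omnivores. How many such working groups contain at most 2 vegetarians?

Split by how many vegetarians are chosen (0 through 2).
Sum: C(4,0)·C(12,5) + C(4,1)·C(12,4) + C(4,2)·C(12,3) = 792 + 1980 + 1320 = 4092.

4092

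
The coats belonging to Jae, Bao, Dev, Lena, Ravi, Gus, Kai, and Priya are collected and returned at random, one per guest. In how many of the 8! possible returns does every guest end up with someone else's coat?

14833

This is the derangement count D_8: permutations of 8 items with no fixed point.
By inclusion–exclusion this is Σ_{j=0}^{8} (−1)^j C(8,j)·(8−j)!.
Computing: 40320 − 40320 + 20160 − 6720 + 1680 − 336 + 56 − 8 + 1 = 14833.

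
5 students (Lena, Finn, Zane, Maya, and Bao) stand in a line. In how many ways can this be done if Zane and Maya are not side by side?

72

Of the 5! = 120 arrangements, those with Zane and Maya adjacent number 2 × 4! = 48 (treat the pair as a block with 2 internal orders).
So 120 − 48 = 72 arrangements keep them apart.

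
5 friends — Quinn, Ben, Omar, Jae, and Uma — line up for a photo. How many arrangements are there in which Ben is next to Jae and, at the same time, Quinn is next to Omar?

Treat {Ben,Jae} as one block (2 orders) and {Quinn,Omar} as another (2 orders).
That leaves 3 units to arrange: 2 × 2 × 3! = 4 × 6 = 24.

24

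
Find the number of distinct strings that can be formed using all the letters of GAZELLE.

1260

The 7 letters of GAZELLE have repeats: E appearing twice and L appearing twice.
So there are 7! / (2!·2!) = 1260 distinguishable arrangements.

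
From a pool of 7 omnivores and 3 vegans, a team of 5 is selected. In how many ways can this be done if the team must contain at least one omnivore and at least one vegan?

231

Unrestricted: C(10,5) = 252 ways to pick any 5 of the 10.
Subtract selections that omit an entire group: no omnivores → C(3,5) = 0; no vegans → C(7,5) = 21.
Both groups omitted at once is impossible, so 252 − 21 = 231.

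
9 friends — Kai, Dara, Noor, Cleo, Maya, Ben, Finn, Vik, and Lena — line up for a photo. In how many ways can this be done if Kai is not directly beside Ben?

There are 9! = 362880 arrangements in all. If Kai and Ben are adjacent, merging them into one block gives 2·(8)! = 80640 arrangements.
Complementary counting: 362880 − 80640 = 282240.

282240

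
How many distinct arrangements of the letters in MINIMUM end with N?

Fix N in the last position and arrange the remaining 6 letters.
Those 6 letters have I appearing twice and M appearing 3 times, giving (6)!/(3!·2!) = 60.

60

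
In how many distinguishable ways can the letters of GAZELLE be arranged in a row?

GAZELLE has 7 letters with E appearing twice and L appearing twice.
Dividing 7! = 5040 by 2!·2! = 4 for the repeated letters gives 1260.

1260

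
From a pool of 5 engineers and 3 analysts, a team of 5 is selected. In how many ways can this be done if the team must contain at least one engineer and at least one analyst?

55

Total 5-person selections from all 8: C(8,5) = 56.
Subtract selections that omit an entire group: no engineers → C(3,5) = 0; no analysts → C(5,5) = 1.
Both groups omitted at once is impossible, so 56 − 1 = 55.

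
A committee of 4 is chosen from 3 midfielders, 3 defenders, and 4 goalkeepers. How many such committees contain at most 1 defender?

140

Split by how many defenders are chosen (0 through 1).
Sum: C(3,0)·C(7,4) + C(3,1)·C(7,3) = 35 + 105 = 140.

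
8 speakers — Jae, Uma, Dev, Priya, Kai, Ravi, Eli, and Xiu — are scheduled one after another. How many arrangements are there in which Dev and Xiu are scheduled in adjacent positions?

Place the 6 others and the Dev-Xiu pair as 7 objects in a line; the pair has 2 internal arrangements.
That gives 2 × 7! = 2 × 5040 = 10080.

10080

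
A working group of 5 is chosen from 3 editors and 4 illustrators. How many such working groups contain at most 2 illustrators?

6

Split by how many illustrators are chosen (0 through 2).
Sum: C(4,0)·C(3,5) + C(4,1)·C(3,4) + C(4,2)·C(3,3) = 0 + 0 + 6 = 6.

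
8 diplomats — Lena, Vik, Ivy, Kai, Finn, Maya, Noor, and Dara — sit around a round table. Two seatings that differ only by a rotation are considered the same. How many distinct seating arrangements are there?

5040

Around a circle, 8 distinct people have 8!/8 = (7)! = 5040 rotationally distinct seatings.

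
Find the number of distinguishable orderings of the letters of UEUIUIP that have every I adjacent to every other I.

120

Treat the 2 copies of I as a single block. The multiset to arrange is then {II, E, P, U, U, U}, 6 items in all.
That gives (6)!/(3!) = 120 arrangements.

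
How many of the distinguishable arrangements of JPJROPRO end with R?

Fix R in the last position and arrange the remaining 7 letters.
Those 7 letters have J appearing twice, O appearing twice, and P appearing twice, giving (7)!/(2!·2!·2!) = 630.

630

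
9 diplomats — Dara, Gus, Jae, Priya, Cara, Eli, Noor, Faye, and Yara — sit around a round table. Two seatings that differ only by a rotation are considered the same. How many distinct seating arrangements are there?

40320

Fix one person's seat to break rotational symmetry; the remaining 8 people can be arranged in (8)! = 40320 ways.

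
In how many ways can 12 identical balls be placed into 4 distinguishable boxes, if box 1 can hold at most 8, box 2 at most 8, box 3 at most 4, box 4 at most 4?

Without the upper bounds there are C(15,3) = 455 ways to split 12 among 4 boxes.
Subtract solutions that violate a single cap (substitute x_i' = x_i − (cap_i+1)): x_1 ≥ 9 gives C(6,3) = 20; x_2 ≥ 9 gives C(6,3) = 20; x_3 ≥ 5 gives C(10,3) = 120; x_4 ≥ 5 gives C(10,3) = 120. Together 280.
Add back pairs where two caps are both exceeded: 0 + 0 + 0 + 0 + 0 + 10 = 10.
By inclusion–exclusion the count is 455 − 280 + 10 = 185.

185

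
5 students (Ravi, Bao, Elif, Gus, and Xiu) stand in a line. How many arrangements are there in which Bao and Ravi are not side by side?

72

There are 5! = 120 arrangements in all. If Bao and Ravi are adjacent, merging them into one block gives 2·(4)! = 48 arrangements.
Complementary counting: 120 − 48 = 72.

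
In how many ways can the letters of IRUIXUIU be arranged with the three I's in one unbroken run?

120

Treat the 3 copies of I as a single block. The multiset to arrange is then {III, R, U, U, U, X}, 6 items in all.
That gives (6)!/(3!) = 120 arrangements.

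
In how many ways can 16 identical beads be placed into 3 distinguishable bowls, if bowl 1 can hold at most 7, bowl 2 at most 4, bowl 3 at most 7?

Ignoring the caps, the number of non-negative solutions to x_1+…+x_3 = 16 is C(18,2) = 153.
Subtract solutions that violate a single cap (substitute x_i' = x_i − (cap_i+1)): x_1 ≥ 8 gives C(10,2) = 45; x_2 ≥ 5 gives C(13,2) = 78; x_3 ≥ 8 gives C(10,2) = 45. Together 168.
Add back pairs where two caps are both exceeded: 10 + 1 + 10 = 21.
By inclusion–exclusion the count is 153 − 168 + 21 = 6.

6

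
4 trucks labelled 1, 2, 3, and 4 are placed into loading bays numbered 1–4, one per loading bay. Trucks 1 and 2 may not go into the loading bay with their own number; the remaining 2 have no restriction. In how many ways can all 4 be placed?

14

Let Aᵢ (for i ∈ {1, 2}) be the placements that put truck i in its forbidden loading bay. Any j of these fix j positions, leaving (4−j)! ways to fill the rest, and there are C(2,j) ways to pick which j.
By inclusion–exclusion, the number of valid placements is Σ_{j=0}^{2} (−1)^j C(2,j)·(4−j)!.
Computing: 24 − 12 + 2 = 14.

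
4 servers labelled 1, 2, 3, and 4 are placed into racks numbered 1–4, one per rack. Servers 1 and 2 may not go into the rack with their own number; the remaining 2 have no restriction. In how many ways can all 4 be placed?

14

Let Aᵢ (for i ∈ {1, 2}) be the placements that put server i in its forbidden rack. Any j of these fix j positions, leaving (4−j)! ways to fill the rest, and there are C(2,j) ways to pick which j.
By inclusion–exclusion, the number of valid placements is Σ_{j=0}^{2} (−1)^j C(2,j)·(4−j)!.
Computing: 24 − 12 + 2 = 14.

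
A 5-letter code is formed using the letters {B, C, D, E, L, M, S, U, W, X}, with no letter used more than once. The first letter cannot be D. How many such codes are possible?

27216

The first letter has 10−1 = 9 choices (anything except D).
The remaining 4 letters are filled from the other 9 symbols without repetition: 9 × 8 × 7 × 6 = 3024.
Total: 9 × 3024 = 27216.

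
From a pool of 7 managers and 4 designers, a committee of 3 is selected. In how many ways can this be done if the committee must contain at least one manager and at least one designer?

With no constraint there are C(11,3) = 165 possible selections.
Subtract selections that omit an entire group: no managers → C(4,3) = 4; no designers → C(7,3) = 35.
Both groups omitted at once is impossible, so 165 − 39 = 126.

126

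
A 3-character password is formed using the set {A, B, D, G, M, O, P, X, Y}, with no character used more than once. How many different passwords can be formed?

504

Choose and order 3 of the 9 symbols: the first character has 9 options, the next 8, then 7.
That product is 9 × 8 × 7 = 504.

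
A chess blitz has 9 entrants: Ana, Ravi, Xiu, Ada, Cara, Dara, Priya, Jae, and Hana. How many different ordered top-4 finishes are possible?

3024

This is an ordered selection of 4 from 9: P(9,4).
That gives 9 × 8 × 7 × 6 = 3024.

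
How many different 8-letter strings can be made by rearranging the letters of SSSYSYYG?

SSSYSYYG has 8 letters with S appearing 4 times and Y appearing 3 times.
The number of distinct arrangements is 8!/(4!·3!) = 40320/144 = 280.

280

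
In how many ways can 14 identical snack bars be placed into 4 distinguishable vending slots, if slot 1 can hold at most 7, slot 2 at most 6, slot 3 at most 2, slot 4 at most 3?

By stars and bars, unrestricted non-negative solutions to x_1+…+x_4 = 14 number C(14+3,3) = 680.
Subtract solutions that violate a single cap (substitute x_i' = x_i − (cap_i+1)): x_1 ≥ 8 gives C(9,3) = 84; x_2 ≥ 7 gives C(10,3) = 120; x_3 ≥ 3 gives C(14,3) = 364; x_4 ≥ 4 gives C(13,3) = 286. Together 854.
Add back pairs where two caps are both exceeded: 0 + 20 + 10 + 35 + 20 + 120 = 205.
Subtract triples: 0 + 0 + 0 + 1 = 1.
By inclusion–exclusion the count is 680 − 854 + 205 − 1 = 30.

30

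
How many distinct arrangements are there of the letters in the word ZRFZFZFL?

1120

ZRFZFZFL has 8 letters with F appearing 3 times and Z appearing 3 times.
Dividing 8! = 40320 by 3!·3! = 36 for the repeated letters gives 1120.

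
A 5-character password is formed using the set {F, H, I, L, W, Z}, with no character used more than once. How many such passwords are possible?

720

This is a permutation of 5 out of 6: P(6,5) = 6!/1!.
6 × 5 × 4 × 3 × 2 = 720.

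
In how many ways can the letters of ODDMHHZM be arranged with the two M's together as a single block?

Treat the 2 copies of M as a single block. The multiset to arrange is then {MM, D, D, H, H, O, Z}, 7 items in all.
That gives (7)!/(2!·2!) = 1260 arrangements.

1260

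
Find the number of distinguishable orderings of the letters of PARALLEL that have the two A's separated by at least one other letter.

2520

There are 8!/(3!·2!) = 3360 arrangements of PARALLEL in total.
Arrangements with the A's together: treat AA as one letter, giving (7)!/(3!) = 840.
Hence 3360 − 840 = 2520.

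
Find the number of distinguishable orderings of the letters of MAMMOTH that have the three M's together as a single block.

Treat the 3 copies of M as a single block. The multiset to arrange is then {MMM, A, H, O, T}, 5 items in all.
All 5 items are distinct, so there are (5)! = 120 arrangements.

120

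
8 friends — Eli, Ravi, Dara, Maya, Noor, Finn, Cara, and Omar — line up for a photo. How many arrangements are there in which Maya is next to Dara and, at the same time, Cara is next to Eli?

2880

Treat {Maya,Dara} as one block (2 orders) and {Cara,Eli} as another (2 orders).
That leaves 6 units to arrange: 2 × 2 × 6! = 4 × 720 = 2880.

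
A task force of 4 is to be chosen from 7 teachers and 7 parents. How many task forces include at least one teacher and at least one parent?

Total 4-person selections from all 14: C(14,4) = 1001.
Subtract selections that omit an entire group: no teachers → C(7,4) = 35; no parents → C(7,4) = 35.
Both groups omitted at once is impossible, so 1001 − 70 = 931.

931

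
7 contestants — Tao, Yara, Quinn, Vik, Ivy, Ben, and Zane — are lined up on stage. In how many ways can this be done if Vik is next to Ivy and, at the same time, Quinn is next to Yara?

480

Treat {Vik,Ivy} as one block (2 orders) and {Quinn,Yara} as another (2 orders).
That leaves 5 units to arrange: 2 × 2 × 5! = 4 × 120 = 480.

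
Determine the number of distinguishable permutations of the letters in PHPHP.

The 5 letters of PHPHP have repeats: H appearing twice and P appearing 3 times.
Dividing 5! = 120 by 3!·2! = 12 for the repeated letters gives 10.

10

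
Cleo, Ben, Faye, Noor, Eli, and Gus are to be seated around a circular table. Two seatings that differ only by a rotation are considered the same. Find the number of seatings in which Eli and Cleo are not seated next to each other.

Without the restriction there are (5)! = 120 seatings.
Seatings with Eli beside Cleo: treat them as a block with 2 internal orders, giving 2 × (4)! = 48.
Subtracting, 120 − 48 = 72.

72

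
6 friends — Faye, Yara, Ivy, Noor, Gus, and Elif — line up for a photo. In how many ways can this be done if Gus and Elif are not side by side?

There are 6! = 720 arrangements in all. If Gus and Elif are adjacent, merging them into one block gives 2·(5)! = 240 arrangements.
Complementary counting: 720 − 240 = 480.

480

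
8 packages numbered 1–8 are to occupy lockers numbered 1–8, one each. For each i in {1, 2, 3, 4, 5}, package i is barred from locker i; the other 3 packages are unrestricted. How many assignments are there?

21234

Let Aᵢ (for 1 ≤ i ≤ 5) be the placements that put package i in its forbidden locker. Any j of these fix j positions, leaving (8−j)! ways to fill the rest, and there are C(5,j) ways to pick which j.
By inclusion–exclusion, the number of valid placements is Σ_{j=0}^{5} (−1)^j C(5,j)·(8−j)!.
Computing: 40320 − 25200 + 7200 − 1200 + 120 − 6 = 21234.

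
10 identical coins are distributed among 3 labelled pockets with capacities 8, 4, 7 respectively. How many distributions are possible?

Ignoring the caps, the number of non-negative solutions to x_1+…+x_3 = 10 is C(12,2) = 66.
Subtract solutions that violate a single cap (substitute x_i' = x_i − (cap_i+1)): x_1 ≥ 9 gives C(3,2) = 3; x_2 ≥ 5 gives C(7,2) = 21; x_3 ≥ 8 gives C(4,2) = 6. Together 30.
No two caps can be exceeded simultaneously, so the pair terms are all 0.
By inclusion–exclusion the count is 66 − 30 + 0 = 36.

36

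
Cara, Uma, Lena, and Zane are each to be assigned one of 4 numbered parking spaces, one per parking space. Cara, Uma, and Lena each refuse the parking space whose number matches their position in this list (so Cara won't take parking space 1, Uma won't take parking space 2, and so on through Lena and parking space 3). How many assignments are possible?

11

Let Aᵢ (for i ∈ {1, 2, 3}) be the placements that put person i in their forbidden parking space. Any j of these fix j positions, leaving (4−j)! ways to fill the rest, and there are C(3,j) ways to pick which j.
By inclusion–exclusion, the number of valid placements is Σ_{j=0}^{3} (−1)^j C(3,j)·(4−j)!.
Computing: 24 − 18 + 6 − 1 = 11.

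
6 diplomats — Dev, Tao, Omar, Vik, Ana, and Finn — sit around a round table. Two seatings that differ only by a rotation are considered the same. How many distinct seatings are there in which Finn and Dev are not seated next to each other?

All circular seatings of 6 people number (5)! = 120.
Those with Finn next to Dev: fuse the pair into one unit and seat 5 units around a circle — 2·(4)! = 48.
Subtracting, 120 − 48 = 72.

72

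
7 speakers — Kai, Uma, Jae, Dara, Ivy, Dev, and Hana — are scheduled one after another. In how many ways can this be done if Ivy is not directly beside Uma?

3600

There are 7! = 5040 arrangements in all. If Ivy and Uma are adjacent, merging them into one block gives 2·(6)! = 1440 arrangements.
So 5040 − 1440 = 3600 arrangements keep them apart.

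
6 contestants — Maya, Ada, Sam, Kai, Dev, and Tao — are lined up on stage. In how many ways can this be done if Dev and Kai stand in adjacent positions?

240

Treat {Dev, Kai} as a single unit. There are 5 units to order, and the pair itself can be ordered 2 ways.
That gives 2 × 5! = 2 × 120 = 240.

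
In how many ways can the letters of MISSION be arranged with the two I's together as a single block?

360

Treat the 2 copies of I as a single block. The multiset to arrange is then {II, M, N, O, S, S}, 6 items in all.
That gives (6)!/(2!) = 360 arrangements.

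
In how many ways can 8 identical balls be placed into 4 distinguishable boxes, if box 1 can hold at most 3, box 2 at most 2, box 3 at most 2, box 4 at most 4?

Without the upper bounds there are C(11,3) = 165 ways to split 8 among 4 boxes.
Subtract solutions that violate a single cap (substitute x_i' = x_i − (cap_i+1)): x_1 ≥ 4 gives C(7,3) = 35; x_2 ≥ 3 gives C(8,3) = 56; x_3 ≥ 3 gives C(8,3) = 56; x_4 ≥ 5 gives C(6,3) = 20. Together 167.
Add back pairs where two caps are both exceeded: 4 + 4 + 0 + 10 + 1 + 1 = 20.
By inclusion–exclusion the count is 165 − 167 + 20 = 18.

18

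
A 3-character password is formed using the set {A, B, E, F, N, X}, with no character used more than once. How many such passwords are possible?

This is a permutation of 3 out of 6: P(6,3) = 6!/3!.
6 × 5 × 4 = 120.

120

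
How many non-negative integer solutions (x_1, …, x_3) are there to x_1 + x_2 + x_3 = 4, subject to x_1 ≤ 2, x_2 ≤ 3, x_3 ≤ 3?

By stars and bars, unrestricted non-negative solutions to x_1+…+x_3 = 4 number C(4+2,2) = 15.
Subtract solutions that violate a single cap (substitute x_i' = x_i − (cap_i+1)): x_1 ≥ 3 gives C(3,2) = 3; x_2 ≥ 4 gives C(2,2) = 1; x_3 ≥ 4 gives C(2,2) = 1. Together 5.
No two caps can be exceeded simultaneously, so the pair terms are all 0.
By inclusion–exclusion the count is 15 − 5 + 0 = 10.

10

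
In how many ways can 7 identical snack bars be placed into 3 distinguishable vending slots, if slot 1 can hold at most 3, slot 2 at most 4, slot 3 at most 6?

Ignoring the caps, the number of non-negative solutions to x_1+…+x_3 = 7 is C(9,2) = 36.
Subtract solutions that violate a single cap (substitute x_i' = x_i − (cap_i+1)): x_1 ≥ 4 gives C(5,2) = 10; x_2 ≥ 5 gives C(4,2) = 6; x_3 ≥ 7 gives C(2,2) = 1. Together 17.
No two caps can be exceeded simultaneously, so the pair terms are all 0.
By inclusion–exclusion the count is 36 − 17 + 0 = 19.

19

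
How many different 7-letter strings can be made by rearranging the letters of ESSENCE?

Letter multiplicities in ESSENCE: C×1, E×3, N×1, S×2.
The number of distinct arrangements is 7!/(3!·2!) = 5040/12 = 420.

420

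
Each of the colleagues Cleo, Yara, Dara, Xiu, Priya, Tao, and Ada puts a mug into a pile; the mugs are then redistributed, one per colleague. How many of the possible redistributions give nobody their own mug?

1854

This is the derangement count D_7: permutations of 7 items with no fixed point.
By inclusion–exclusion this is Σ_{j=0}^{7} (−1)^j C(7,j)·(7−j)!.
Computing: 5040 − 5040 + 2520 − 840 + 210 − 42 + 7 − 1 = 1854.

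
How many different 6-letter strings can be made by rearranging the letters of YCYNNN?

60

The 6 letters of YCYNNN have repeats: N appearing 3 times and Y appearing twice.
Dividing 6! = 720 by 3!·2! = 12 for the repeated letters gives 60.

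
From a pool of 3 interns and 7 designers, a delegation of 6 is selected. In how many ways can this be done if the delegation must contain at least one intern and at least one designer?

Unrestricted: C(10,6) = 210 ways to pick any 6 of the 10.
Selections missing a whole group: no interns → C(7,6) = 7; no designers → C(3,6) = 0.
Both groups omitted at once is impossible, so 210 − 7 = 203.

203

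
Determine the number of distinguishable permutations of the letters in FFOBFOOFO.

630

FFOBFOOFO has 9 letters with F appearing 4 times and O appearing 4 times.
So there are 9! / (4!·4!) = 630 distinguishable arrangements.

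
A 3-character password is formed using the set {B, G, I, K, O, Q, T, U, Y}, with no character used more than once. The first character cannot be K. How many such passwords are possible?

The first character has 9−1 = 8 choices (anything except K).
The remaining 2 characters are filled from the other 8 symbols without repetition: 8 × 7 = 56.
Total: 8 × 56 = 448.

448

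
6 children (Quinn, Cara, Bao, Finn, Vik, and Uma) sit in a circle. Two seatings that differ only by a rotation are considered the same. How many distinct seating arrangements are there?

Around a circle, 6 distinct people have 6!/6 = (5)! = 120 rotationally distinct seatings.

120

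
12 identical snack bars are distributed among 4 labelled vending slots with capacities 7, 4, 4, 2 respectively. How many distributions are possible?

Ignoring the caps, the number of non-negative solutions to x_1+…+x_4 = 12 is C(15,3) = 455.
Subtract solutions that violate a single cap (substitute x_i' = x_i − (cap_i+1)): x_1 ≥ 8 gives C(7,3) = 35; x_2 ≥ 5 gives C(10,3) = 120; x_3 ≥ 5 gives C(10,3) = 120; x_4 ≥ 3 gives C(12,3) = 220. Together 495.
Add back pairs where two caps are both exceeded: 0 + 0 + 4 + 10 + 35 + 35 = 84.
By inclusion–exclusion the count is 455 − 495 + 84 = 44.

44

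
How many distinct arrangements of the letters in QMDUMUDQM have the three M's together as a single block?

630

Treat the 3 copies of M as a single block. The multiset to arrange is then {MMM, D, D, Q, Q, U, U}, 7 items in all.
That gives (7)!/(2!·2!·2!) = 630 arrangements.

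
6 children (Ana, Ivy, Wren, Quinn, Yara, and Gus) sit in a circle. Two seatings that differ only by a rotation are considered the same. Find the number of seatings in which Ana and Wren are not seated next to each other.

Without the restriction there are (5)! = 120 seatings.
Seatings with Ana beside Wren: treat them as a block with 2 internal orders, giving 2 × (4)! = 48.
Subtracting, 120 − 48 = 72.

72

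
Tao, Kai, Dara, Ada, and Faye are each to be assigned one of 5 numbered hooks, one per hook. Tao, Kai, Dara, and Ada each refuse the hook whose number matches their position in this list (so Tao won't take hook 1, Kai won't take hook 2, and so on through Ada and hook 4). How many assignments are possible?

Let Aᵢ (for 1 ≤ i ≤ 4) be the placements that put person i in their forbidden hook. Any j of these fix j positions, leaving (5−j)! ways to fill the rest, and there are C(4,j) ways to pick which j.
By inclusion–exclusion, the number of valid placements is Σ_{j=0}^{4} (−1)^j C(4,j)·(5−j)!.
Computing: 120 − 96 + 36 − 8 + 1 = 53.

53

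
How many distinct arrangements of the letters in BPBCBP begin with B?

30

With the first slot taken by B, it remains to arrange the other 5 letters (PBCBP).
Those 5 letters have B appearing twice and P appearing twice, giving (5)!/(2!·2!) = 30.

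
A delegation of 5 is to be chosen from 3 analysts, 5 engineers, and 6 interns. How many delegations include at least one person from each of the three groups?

Unrestricted: C(14,5) = 2002 ways to pick any 5 of the 14.
Selections missing a whole group: no analysts → C(11,5) = 462; no engineers → C(9,5) = 126; no interns → C(8,5) = 56.
Add back selections omitting two groups (i.e. drawn from a single group): C(3,5) + C(5,5) + C(6,5) = 7.
By inclusion–exclusion: 2002 − 644 + 7 = 1365.

1365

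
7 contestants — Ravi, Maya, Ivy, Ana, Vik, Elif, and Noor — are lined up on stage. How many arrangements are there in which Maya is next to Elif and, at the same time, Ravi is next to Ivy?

Treat {Maya,Elif} as one block (2 orders) and {Ravi,Ivy} as another (2 orders).
That leaves 5 units to arrange: 2 × 2 × 5! = 4 × 120 = 480.

480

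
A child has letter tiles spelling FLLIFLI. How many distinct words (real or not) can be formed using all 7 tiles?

210

The 7 letters of FLLIFLI have repeats: F appearing twice, I appearing twice, and L appearing 3 times.
The number of distinct arrangements is 7!/(3!·2!·2!) = 5040/24 = 210.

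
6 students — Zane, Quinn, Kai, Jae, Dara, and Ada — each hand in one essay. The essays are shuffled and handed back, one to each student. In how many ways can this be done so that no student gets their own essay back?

This is the derangement count D_6: permutations of 6 items with no fixed point.
By inclusion–exclusion this is Σ_{j=0}^{6} (−1)^j C(6,j)·(6−j)!.
Computing: 720 − 720 + 360 − 120 + 30 − 6 + 1 = 265.

265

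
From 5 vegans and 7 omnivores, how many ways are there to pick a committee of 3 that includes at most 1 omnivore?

80

Split by how many omnivores are chosen (0 through 1).
Sum: C(7,0)·C(5,3) + C(7,1)·C(5,2) = 10 + 70 = 80.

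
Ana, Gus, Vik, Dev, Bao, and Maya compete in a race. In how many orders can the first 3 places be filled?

There are 6 choices for 1st place, 5 for 2nd, and 4 for 3rd.
That gives 6 × 5 × 4 = 120.

120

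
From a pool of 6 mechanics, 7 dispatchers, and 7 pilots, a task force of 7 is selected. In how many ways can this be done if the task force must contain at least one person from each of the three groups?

70658

Total 7-person selections from all 20: C(20,7) = 77520.
Selections missing a whole group: no mechanics → C(14,7) = 3432; no dispatchers → C(13,7) = 1716; no pilots → C(13,7) = 1716.
Add back selections omitting two groups (i.e. drawn from a single group): C(6,7) + C(7,7) + C(7,7) = 2.
By inclusion–exclusion: 77520 − 6864 + 2 = 70658.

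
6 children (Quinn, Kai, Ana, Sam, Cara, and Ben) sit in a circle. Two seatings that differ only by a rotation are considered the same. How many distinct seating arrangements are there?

Around a circle, 6 distinct people have 6!/6 = (5)! = 120 rotationally distinct seatings.

120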